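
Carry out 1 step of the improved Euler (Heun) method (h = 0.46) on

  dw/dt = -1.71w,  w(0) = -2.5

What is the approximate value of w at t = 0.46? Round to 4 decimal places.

Heun: k1 = f(t_n, w_n); k2 = f(t_n + h, w_n + h·k1); w_{n+1} = w_n + (h/2)·(k1 + k2).
t=0.000000, w=-2.500000:
  k1 = f(0.000000, -2.500000) = 4.275000
  k2 = f(0.460000, -0.533500) = 0.912285
  w ← -2.500000 + (0.46/2)·(4.275000 + 0.912285) = -1.306924
w(0.46) ≈ -1.3069

-1.3069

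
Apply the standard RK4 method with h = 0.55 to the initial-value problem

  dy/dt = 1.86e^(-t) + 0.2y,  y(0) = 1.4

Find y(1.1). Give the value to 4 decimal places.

3.1601

RK4: k1 = f(t_n, y_n); k2 = f(t_n + h/2, y_n + (h/2)·k1); k3 = f(t_n + h/2, y_n + (h/2)·k2); k4 = f(t_n + h, y_n + h·k3); y_{n+1} = y_n + (h/6)·(k1 + 2k2 + 2k3 + k4).
t=0.000000, y=1.400000:
  k1 = f(0.000000, 1.400000) = 2.140000
  k2 = f(0.275000, 1.988500) = 1.810504
  k3 = f(0.275000, 1.897889) = 1.792382
  k4 = f(0.550000, 2.385810) = 1.550289
  y ← 1.400000 + (0.55/6)·(k1 + 2k2 + 2k3 + k4) = 2.398806
t=0.550000, y=2.398806:
  k1 = f(0.550000, 2.398806) = 1.552888
  k2 = f(0.825000, 2.825850) = 1.380287
  k3 = f(0.825000, 2.778384) = 1.370794
  k4 = f(1.100000, 3.152742) = 1.249689
  y ← 2.398806 + (0.55/6)·(k1 + 2k2 + 2k3 + k4) = 3.160073
y(1.1) ≈ 3.1601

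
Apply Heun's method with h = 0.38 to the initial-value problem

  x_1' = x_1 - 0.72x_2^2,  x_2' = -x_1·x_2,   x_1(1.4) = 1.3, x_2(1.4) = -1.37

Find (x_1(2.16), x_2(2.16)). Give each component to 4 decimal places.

1.9710, -0.4902

Heun on (x_1,x_2): k1 = f(t_n, state_n); k2 = f(t_n + h, state_n + h·k1); state_{n+1} = state_n + (h/2)·(k1 + k2).
1.400000: (1.300000, -1.370000)
  k1 = (-0.051368, 1.781000)
  predictor → (1.280480, -0.693220)
  k2 = (0.934481, 0.887654)
  → (1.467792, -0.862956)
1.780000: (1.467792, -0.862956)
  k1 = (0.931613, 1.266639)
  predictor → (1.821804, -0.381633)
  k2 = (1.716941, 0.695260)
  → (1.971017, -0.490195)
(x_1(2.16), x_2(2.16)) ≈ (1.9710, -0.4902)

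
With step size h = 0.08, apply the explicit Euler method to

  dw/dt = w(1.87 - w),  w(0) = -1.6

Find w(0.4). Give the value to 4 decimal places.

-8.3063

Euler: w_{n+1} = w_n + h·f(t_n, w_n).
t=0.000000, w=-1.600000: f=-5.552000 → w ← -1.600000 + 0.08·(-5.552000) = -2.044160
t=0.080000, w=-2.044160: f=-8.001169 → w ← -2.044160 + 0.08·(-8.001169) = -2.684254
t=0.160000, w=-2.684254: f=-12.224771 → w ← -2.684254 + 0.08·(-12.224771) = -3.662235
t=0.240000, w=-3.662235: f=-20.260347 → w ← -3.662235 + 0.08·(-20.260347) = -5.283063
t=0.320000, w=-5.283063: f=-37.790082 → w ← -5.283063 + 0.08·(-37.790082) = -8.306270
w(0.4) ≈ -8.3063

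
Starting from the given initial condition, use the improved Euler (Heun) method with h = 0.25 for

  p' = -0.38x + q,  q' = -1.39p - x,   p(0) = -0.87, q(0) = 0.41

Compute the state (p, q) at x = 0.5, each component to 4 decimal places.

Heun on (p,q): k1 = f(x_n, state_n); k2 = f(x_n + h, state_n + h·k1); state_{n+1} = state_n + (h/2)·(k1 + k2).
0.000000: (-0.870000, 0.410000)
  k1 = (0.410000, 1.209300)
  predictor → (-0.767500, 0.712325)
  k2 = (0.617325, 0.816825)
  → (-0.741584, 0.663266)
0.250000: (-0.741584, 0.663266)
  k1 = (0.568266, 0.780802)
  predictor → (-0.599518, 0.858466)
  k2 = (0.668466, 0.333330)
  → (-0.586993, 0.802532)
(p(0.5), q(0.5)) ≈ (-0.5870, 0.8025)

-0.5870, 0.8025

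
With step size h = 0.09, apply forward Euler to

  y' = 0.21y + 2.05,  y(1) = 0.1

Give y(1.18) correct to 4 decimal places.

0.4763

Euler: y_{n+1} = y_n + h·f(s_n, y_n).
s=1.000000, y=0.100000: f=2.071000 → y ← 0.100000 + 0.09·2.071000 = 0.286390
s=1.090000, y=0.286390: f=2.110142 → y ← 0.286390 + 0.09·2.110142 = 0.476303
y(1.18) ≈ 0.4763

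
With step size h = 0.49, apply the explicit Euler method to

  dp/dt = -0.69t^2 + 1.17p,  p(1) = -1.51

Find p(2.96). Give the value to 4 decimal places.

Euler: p_{n+1} = p_n + h·f(t_n, p_n).
t=1.000000, p=-1.510000: f=-2.456700 → p ← -1.510000 + 0.49·(-2.456700) = -2.713783
t=1.490000, p=-2.713783: f=-4.706995 → p ← -2.713783 + 0.49·(-4.706995) = -5.020211
t=1.980000, p=-5.020211: f=-8.578722 → p ← -5.020211 + 0.49·(-8.578722) = -9.223785
t=2.470000, p=-9.223785: f=-15.001449 → p ← -9.223785 + 0.49·(-15.001449) = -16.574495
p(2.96) ≈ -16.5745

-16.5745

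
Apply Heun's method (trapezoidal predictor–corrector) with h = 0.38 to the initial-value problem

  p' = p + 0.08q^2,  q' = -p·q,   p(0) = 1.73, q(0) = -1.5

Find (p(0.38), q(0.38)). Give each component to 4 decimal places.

Heun on (p,q): k1 = f(x_n, state_n); k2 = f(x_n + h, state_n + h·k1); state_{n+1} = state_n + (h/2)·(k1 + k2).
0.000000: (1.730000, -1.500000)
  k1 = (1.910000, 2.595000)
  predictor → (2.455800, -0.513900)
  k2 = (2.476927, 1.262036)
  → (2.563516, -0.767163)
(p(0.38), q(0.38)) ≈ (2.5635, -0.7672)

2.5635, -0.7672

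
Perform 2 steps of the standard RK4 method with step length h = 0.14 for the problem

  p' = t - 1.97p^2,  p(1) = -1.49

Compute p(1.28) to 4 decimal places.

-5.3024

RK4: k1 = f(t_n, p_n); k2 = f(t_n + h/2, p_n + (h/2)·k1); k3 = f(t_n + h/2, p_n + (h/2)·k2); k4 = f(t_n + h, p_n + h·k3); p_{n+1} = p_n + (h/6)·(k1 + 2k2 + 2k3 + k4).
t=1.000000, p=-1.490000:
  k1 = f(1.000000, -1.490000) = -3.373597
  k2 = f(1.070000, -1.726152) = -4.799812
  k3 = f(1.070000, -1.825987) = -5.498429
  k4 = f(1.140000, -2.259780) = -8.920014
  p ← -1.490000 + (0.14/6)·(k1 + 2k2 + 2k3 + k4) = -2.257435
t=1.140000, p=-2.257435:
  k1 = f(1.140000, -2.257435) = -8.899150
  k2 = f(1.210000, -2.880376) = -15.134235
  k3 = f(1.210000, -3.316832) = -20.462707
  k4 = f(1.280000, -5.122214) = -50.407049
  p ← -2.257435 + (0.14/6)·(k1 + 2k2 + 2k3 + k4) = -5.302437
p(1.28) ≈ -5.3024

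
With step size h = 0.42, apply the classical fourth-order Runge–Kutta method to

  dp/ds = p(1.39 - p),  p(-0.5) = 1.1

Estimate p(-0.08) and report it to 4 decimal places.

RK4: k1 = f(s_n, p_n); k2 = f(s_n + h/2, p_n + (h/2)·k1); k3 = f(s_n + h/2, p_n + (h/2)·k2); k4 = f(s_n + h, p_n + h·k3); p_{n+1} = p_n + (h/6)·(k1 + 2k2 + 2k3 + k4).
s=-0.500000, p=1.100000:
  k1 = f(-0.500000, 1.100000) = 0.319000
  k2 = f(-0.290000, 1.166990) = 0.260250
  k3 = f(-0.290000, 1.154653) = 0.271744
  k4 = f(-0.080000, 1.214133) = 0.213526
  p ← 1.100000 + (0.42/6)·(k1 + 2k2 + 2k3 + k4) = 1.211756
p(-0.08) ≈ 1.2118

1.2118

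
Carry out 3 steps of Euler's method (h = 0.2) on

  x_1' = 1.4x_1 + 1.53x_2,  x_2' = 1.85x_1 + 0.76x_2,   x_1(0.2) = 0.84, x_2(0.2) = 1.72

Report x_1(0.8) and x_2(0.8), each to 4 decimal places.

4.5111, 4.7427

Euler on (x_1,x_2): x_1_{n+1} = x_1_n + h·x_1', x_2_{n+1} = x_2_n + h·x_2'.
0.200000: (0.840000, 1.720000); f=(3.807600, 2.861200) → (1.601520, 2.292240)
0.400000: (1.601520, 2.292240); f=(5.749255, 4.704914) → (2.751371, 3.233223)
0.600000: (2.751371, 3.233223); f=(8.798750, 7.547286) → (4.511121, 4.742680)
(x_1(0.8), x_2(0.8)) ≈ (4.5111, 4.7427)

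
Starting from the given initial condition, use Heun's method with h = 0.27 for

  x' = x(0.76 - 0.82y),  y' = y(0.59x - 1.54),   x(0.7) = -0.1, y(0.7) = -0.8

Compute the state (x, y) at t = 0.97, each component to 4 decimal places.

-0.1403, -0.5278

Heun on (x,y): k1 = f(t_n, state_n); k2 = f(t_n + h, state_n + h·k1); state_{n+1} = state_n + (h/2)·(k1 + k2).
0.700000: (-0.100000, -0.800000)
  k1 = (-0.141600, 1.279200)
  predictor → (-0.138232, -0.454616)
  k2 = (-0.156587, 0.737186)
  → (-0.140255, -0.527788)
(x(0.97), y(0.97)) ≈ (-0.1403, -0.5278)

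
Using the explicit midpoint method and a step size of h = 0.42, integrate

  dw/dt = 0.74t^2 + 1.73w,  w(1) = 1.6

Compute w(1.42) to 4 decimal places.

3.7529

Midpoint: k1 = f(t_n, w_n); k2 = f(t_n + h/2, w_n + (h/2)·k1); w_{n+1} = w_n + h·k2.
t=1.000000, w=1.600000:
  k1 = f(1.000000, 1.600000) = 3.508000
  k2 = f(1.210000, 2.336680) = 5.125890
  w ← 1.600000 + 0.42·5.125890 = 3.752874
w(1.42) ≈ 3.7529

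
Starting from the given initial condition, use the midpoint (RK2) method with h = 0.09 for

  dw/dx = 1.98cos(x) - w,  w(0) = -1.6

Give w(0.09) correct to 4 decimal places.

-1.2925

Midpoint: k1 = f(x_n, w_n); k2 = f(x_n + h/2, w_n + (h/2)·k1); w_{n+1} = w_n + h·k2.
x=0.000000, w=-1.600000:
  k1 = f(0.000000, -1.600000) = 3.580000
  k2 = f(0.045000, -1.438900) = 3.416896
  w ← -1.600000 + 0.09·3.416896 = -1.292479
w(0.09) ≈ -1.2925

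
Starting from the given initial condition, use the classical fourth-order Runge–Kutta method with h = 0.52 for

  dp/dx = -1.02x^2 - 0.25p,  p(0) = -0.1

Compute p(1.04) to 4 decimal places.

RK4: k1 = f(x_n, p_n); k2 = f(x_n + h/2, p_n + (h/2)·k1); k3 = f(x_n + h/2, p_n + (h/2)·k2); k4 = f(x_n + h, p_n + h·k3); p_{n+1} = p_n + (h/6)·(k1 + 2k2 + 2k3 + k4).
x=0.000000, p=-0.100000:
  k1 = f(0.000000, -0.100000) = 0.025000
  k2 = f(0.260000, -0.093500) = -0.045577
  k3 = f(0.260000, -0.111850) = -0.040989
  k4 = f(0.520000, -0.121315) = -0.245479
  p ← -0.100000 + (0.52/6)·(k1 + 2k2 + 2k3 + k4) = -0.134113
x=0.520000, p=-0.134113:
  k1 = f(0.520000, -0.134113) = -0.242280
  k2 = f(0.780000, -0.197106) = -0.571292
  k3 = f(0.780000, -0.282649) = -0.549906
  k4 = f(1.040000, -0.420064) = -0.998216
  p ← -0.134113 + (0.52/6)·(k1 + 2k2 + 2k3 + k4) = -0.435964
p(1.04) ≈ -0.4360

-0.4360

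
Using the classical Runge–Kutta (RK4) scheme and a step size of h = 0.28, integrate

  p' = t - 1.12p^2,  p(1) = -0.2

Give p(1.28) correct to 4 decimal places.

RK4: k1 = f(t_n, p_n); k2 = f(t_n + h/2, p_n + (h/2)·k1); k3 = f(t_n + h/2, p_n + (h/2)·k2); k4 = f(t_n + h, p_n + h·k3); p_{n+1} = p_n + (h/6)·(k1 + 2k2 + 2k3 + k4).
t=1.000000, p=-0.200000:
  k1 = f(1.000000, -0.200000) = 0.955200
  k2 = f(1.140000, -0.066272) = 1.135081
  k3 = f(1.140000, -0.041089) = 1.138109
  k4 = f(1.280000, 0.118671) = 1.264227
  p ← -0.200000 + (0.28/6)·(k1 + 2k2 + 2k3 + k4) = 0.115738
p(1.28) ≈ 0.1157

0.1157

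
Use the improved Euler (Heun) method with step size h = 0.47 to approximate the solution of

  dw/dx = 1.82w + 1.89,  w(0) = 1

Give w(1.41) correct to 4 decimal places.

21.3023

Heun: k1 = f(x_n, w_n); k2 = f(x_n + h, w_n + h·k1); w_{n+1} = w_n + (h/2)·(k1 + k2).
x=0.000000, w=1.000000:
  k1 = f(0.000000, 1.000000) = 3.710000
  k2 = f(0.470000, 2.743700) = 6.883534
  w ← 1.000000 + (0.47/2)·(3.710000 + 6.883534) = 3.489480
x=0.470000, w=3.489480:
  k1 = f(0.470000, 3.489480) = 8.240854
  k2 = f(0.940000, 7.362682) = 15.290081
  w ← 3.489480 + (0.47/2)·(8.240854 + 15.290081) = 9.019250
x=0.940000, w=9.019250:
  k1 = f(0.940000, 9.019250) = 18.305036
  k2 = f(1.410000, 17.622617) = 33.963163
  w ← 9.019250 + (0.47/2)·(18.305036 + 33.963163) = 21.302277
w(1.41) ≈ 21.3023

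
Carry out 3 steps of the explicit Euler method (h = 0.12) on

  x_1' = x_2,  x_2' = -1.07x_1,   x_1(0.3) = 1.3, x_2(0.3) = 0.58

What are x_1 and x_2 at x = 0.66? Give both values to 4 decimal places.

1.4476, 0.0550

Euler on (x_1,x_2): x_1_{n+1} = x_1_n + h·x_1', x_2_{n+1} = x_2_n + h·x_2'.
0.300000: (1.300000, 0.580000); f=(0.580000, -1.391000) → (1.369600, 0.413080)
0.420000: (1.369600, 0.413080); f=(0.413080, -1.465472) → (1.419170, 0.237223)
0.540000: (1.419170, 0.237223); f=(0.237223, -1.518511) → (1.447636, 0.055002)
(x_1(0.66), x_2(0.66)) ≈ (1.4476, 0.0550)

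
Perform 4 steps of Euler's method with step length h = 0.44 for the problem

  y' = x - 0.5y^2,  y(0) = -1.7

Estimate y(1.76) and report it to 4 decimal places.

Euler: y_{n+1} = y_n + h·f(x_n, y_n).
x=0.000000, y=-1.700000: f=-1.445000 → y ← -1.700000 + 0.44·(-1.445000) = -2.335800
x=0.440000, y=-2.335800: f=-2.287981 → y ← -2.335800 + 0.44·(-2.287981) = -3.342512
x=0.880000, y=-3.342512: f=-4.706192 → y ← -3.342512 + 0.44·(-4.706192) = -5.413236
x=1.320000, y=-5.413236: f=-13.331562 → y ← -5.413236 + 0.44·(-13.331562) = -11.279123
y(1.76) ≈ -11.2791

-11.2791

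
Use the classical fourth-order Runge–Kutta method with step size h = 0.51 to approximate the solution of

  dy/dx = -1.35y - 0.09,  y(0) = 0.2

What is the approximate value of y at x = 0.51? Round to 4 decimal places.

RK4: k1 = f(x_n, y_n); k2 = f(x_n + h/2, y_n + (h/2)·k1); k3 = f(x_n + h/2, y_n + (h/2)·k2); k4 = f(x_n + h, y_n + h·k3); y_{n+1} = y_n + (h/6)·(k1 + 2k2 + 2k3 + k4).
x=0.000000, y=0.200000:
  k1 = f(0.000000, 0.200000) = -0.360000
  k2 = f(0.255000, 0.108200) = -0.236070
  k3 = f(0.255000, 0.139802) = -0.278733
  k4 = f(0.510000, 0.057846) = -0.168092
  y ← 0.200000 + (0.51/6)·(k1 + 2k2 + 2k3 + k4) = 0.067596
y(0.51) ≈ 0.0676

0.0676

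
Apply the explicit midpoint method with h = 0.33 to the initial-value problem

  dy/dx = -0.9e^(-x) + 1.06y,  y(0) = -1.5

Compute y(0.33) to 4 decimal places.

Midpoint: k1 = f(x_n, y_n); k2 = f(x_n + h/2, y_n + (h/2)·k1); y_{n+1} = y_n + h·k2.
x=0.000000, y=-1.500000:
  k1 = f(0.000000, -1.500000) = -2.490000
  k2 = f(0.165000, -1.910850) = -2.788605
  y ← -1.500000 + 0.33·(-2.788605) = -2.420240
y(0.33) ≈ -2.4202

-2.4202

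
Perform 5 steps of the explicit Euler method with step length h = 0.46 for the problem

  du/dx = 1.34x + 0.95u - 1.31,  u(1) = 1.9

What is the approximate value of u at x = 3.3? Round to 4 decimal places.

16.1731

Euler: u_{n+1} = u_n + h·f(x_n, u_n).
x=1.000000, u=1.900000: f=1.835000 → u ← 1.900000 + 0.46·1.835000 = 2.744100
x=1.460000, u=2.744100: f=3.253295 → u ← 2.744100 + 0.46·3.253295 = 4.240616
x=1.920000, u=4.240616: f=5.291385 → u ← 4.240616 + 0.46·5.291385 = 6.674653
x=2.380000, u=6.674653: f=8.220120 → u ← 6.674653 + 0.46·8.220120 = 10.455908
x=2.840000, u=10.455908: f=12.428713 → u ← 10.455908 + 0.46·12.428713 = 16.173116
u(3.3) ≈ 16.1731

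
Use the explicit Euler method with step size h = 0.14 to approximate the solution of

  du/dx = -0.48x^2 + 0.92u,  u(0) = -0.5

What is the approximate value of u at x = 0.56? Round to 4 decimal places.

-0.8313

Euler: u_{n+1} = u_n + h·f(x_n, u_n).
x=0.000000, u=-0.500000: f=-0.460000 → u ← -0.500000 + 0.14·(-0.460000) = -0.564400
x=0.140000, u=-0.564400: f=-0.528656 → u ← -0.564400 + 0.14·(-0.528656) = -0.638412
x=0.280000, u=-0.638412: f=-0.624971 → u ← -0.638412 + 0.14·(-0.624971) = -0.725908
x=0.420000, u=-0.725908: f=-0.752507 → u ← -0.725908 + 0.14·(-0.752507) = -0.831259
u(0.56) ≈ -0.8313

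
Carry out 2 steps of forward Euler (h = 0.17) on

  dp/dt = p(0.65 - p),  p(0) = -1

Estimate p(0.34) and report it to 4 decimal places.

Euler: p_{n+1} = p_n + h·f(t_n, p_n).
t=0.000000, p=-1.000000: f=-1.650000 → p ← -1.000000 + 0.17·(-1.650000) = -1.280500
t=0.170000, p=-1.280500: f=-2.472005 → p ← -1.280500 + 0.17·(-2.472005) = -1.700741
p(0.34) ≈ -1.7007

-1.7007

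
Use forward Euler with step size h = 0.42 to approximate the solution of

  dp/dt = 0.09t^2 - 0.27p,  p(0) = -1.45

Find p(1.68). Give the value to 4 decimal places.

-0.8070

Euler: p_{n+1} = p_n + h·f(t_n, p_n).
t=0.000000, p=-1.450000: f=0.391500 → p ← -1.450000 + 0.42·0.391500 = -1.285570
t=0.420000, p=-1.285570: f=0.362980 → p ← -1.285570 + 0.42·0.362980 = -1.133118
t=0.840000, p=-1.133118: f=0.369446 → p ← -1.133118 + 0.42·0.369446 = -0.977951
t=1.260000, p=-0.977951: f=0.406931 → p ← -0.977951 + 0.42·0.406931 = -0.807040
p(1.68) ≈ -0.8070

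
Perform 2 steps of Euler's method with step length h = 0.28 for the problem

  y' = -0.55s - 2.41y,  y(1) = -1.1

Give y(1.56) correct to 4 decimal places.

-0.3635

Euler: y_{n+1} = y_n + h·f(s_n, y_n).
s=1.000000, y=-1.100000: f=2.101000 → y ← -1.100000 + 0.28·2.101000 = -0.511720
s=1.280000, y=-0.511720: f=0.529245 → y ← -0.511720 + 0.28·0.529245 = -0.363531
y(1.56) ≈ -0.3635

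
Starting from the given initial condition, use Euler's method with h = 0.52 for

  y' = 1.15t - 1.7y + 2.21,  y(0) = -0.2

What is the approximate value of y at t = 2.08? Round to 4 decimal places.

2.3089

Euler: y_{n+1} = y_n + h·f(t_n, y_n).
t=0.000000, y=-0.200000: f=2.550000 → y ← -0.200000 + 0.52·2.550000 = 1.126000
t=0.520000, y=1.126000: f=0.893800 → y ← 1.126000 + 0.52·0.893800 = 1.590776
t=1.040000, y=1.590776: f=0.701681 → y ← 1.590776 + 0.52·0.701681 = 1.955650
t=1.560000, y=1.955650: f=0.679395 → y ← 1.955650 + 0.52·0.679395 = 2.308935
y(2.08) ≈ 2.3089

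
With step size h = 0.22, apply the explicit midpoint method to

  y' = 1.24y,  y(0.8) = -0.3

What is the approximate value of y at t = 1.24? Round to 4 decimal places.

-0.5148

Midpoint: k1 = f(t_n, y_n); k2 = f(t_n + h/2, y_n + (h/2)·k1); y_{n+1} = y_n + h·k2.
t=0.800000, y=-0.300000:
  k1 = f(0.800000, -0.300000) = -0.372000
  k2 = f(0.910000, -0.340920) = -0.422741
  y ← -0.300000 + 0.22·(-0.422741) = -0.393003
t=1.020000, y=-0.393003:
  k1 = f(1.020000, -0.393003) = -0.487324
  k2 = f(1.130000, -0.446609) = -0.553795
  y ← -0.393003 + 0.22·(-0.553795) = -0.514838
y(1.24) ≈ -0.5148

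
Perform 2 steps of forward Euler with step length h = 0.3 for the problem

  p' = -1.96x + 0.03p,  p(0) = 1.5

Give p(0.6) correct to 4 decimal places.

Euler: p_{n+1} = p_n + h·f(x_n, p_n).
x=0.000000, p=1.500000: f=0.045000 → p ← 1.500000 + 0.3·0.045000 = 1.513500
x=0.300000, p=1.513500: f=-0.542595 → p ← 1.513500 + 0.3·(-0.542595) = 1.350722
p(0.6) ≈ 1.3507

1.3507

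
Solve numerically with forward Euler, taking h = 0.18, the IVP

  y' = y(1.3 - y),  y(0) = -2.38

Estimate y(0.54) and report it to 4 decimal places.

Euler: y_{n+1} = y_n + h·f(x_n, y_n).
x=0.000000, y=-2.380000: f=-8.758400 → y ← -2.380000 + 0.18·(-8.758400) = -3.956512
x=0.180000, y=-3.956512: f=-20.797453 → y ← -3.956512 + 0.18·(-20.797453) = -7.700054
x=0.360000, y=-7.700054: f=-69.300894 → y ← -7.700054 + 0.18·(-69.300894) = -20.174214
y(0.54) ≈ -20.1742

-20.1742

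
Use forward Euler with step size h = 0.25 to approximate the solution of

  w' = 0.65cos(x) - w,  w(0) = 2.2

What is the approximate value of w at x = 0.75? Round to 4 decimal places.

1.2802

Euler: w_{n+1} = w_n + h·f(x_n, w_n).
x=0.000000, w=2.200000: f=-1.550000 → w ← 2.200000 + 0.25·(-1.550000) = 1.812500
x=0.250000, w=1.812500: f=-1.182707 → w ← 1.812500 + 0.25·(-1.182707) = 1.516823
x=0.500000, w=1.516823: f=-0.946395 → w ← 1.516823 + 0.25·(-0.946395) = 1.280225
w(0.75) ≈ 1.2802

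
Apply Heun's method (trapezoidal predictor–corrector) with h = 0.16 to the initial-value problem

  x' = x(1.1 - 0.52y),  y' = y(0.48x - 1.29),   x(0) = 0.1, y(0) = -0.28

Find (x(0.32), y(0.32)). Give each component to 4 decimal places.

0.1474, -0.1894

Heun on (x,y): k1 = f(s_n, state_n); k2 = f(s_n + h, state_n + h·k1); state_{n+1} = state_n + (h/2)·(k1 + k2).
0.000000: (0.100000, -0.280000)
  k1 = (0.124560, 0.347760)
  predictor → (0.119930, -0.224358)
  k2 = (0.145914, 0.276507)
  → (0.121638, -0.230059)
0.160000: (0.121638, -0.230059)
  k1 = (0.148353, 0.283343)
  predictor → (0.145374, -0.184724)
  k2 = (0.173876, 0.225404)
  → (0.147416, -0.189359)
(x(0.32), y(0.32)) ≈ (0.1474, -0.1894)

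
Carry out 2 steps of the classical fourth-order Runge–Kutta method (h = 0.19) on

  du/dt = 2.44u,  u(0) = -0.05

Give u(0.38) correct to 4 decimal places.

RK4: k1 = f(t_n, u_n); k2 = f(t_n + h/2, u_n + (h/2)·k1); k3 = f(t_n + h/2, u_n + (h/2)·k2); k4 = f(t_n + h, u_n + h·k3); u_{n+1} = u_n + (h/6)·(k1 + 2k2 + 2k3 + k4).
t=0.000000, u=-0.050000:
  k1 = f(0.000000, -0.050000) = -0.122000
  k2 = f(0.095000, -0.061590) = -0.150280
  k3 = f(0.095000, -0.064277) = -0.156835
  k4 = f(0.190000, -0.079799) = -0.194709
  u ← -0.050000 + (0.19/6)·(k1 + 2k2 + 2k3 + k4) = -0.079480
t=0.190000, u=-0.079480:
  k1 = f(0.190000, -0.079480) = -0.193930
  k2 = f(0.285000, -0.097903) = -0.238884
  k3 = f(0.285000, -0.102174) = -0.249304
  k4 = f(0.380000, -0.126847) = -0.309508
  u ← -0.079480 + (0.19/6)·(k1 + 2k2 + 2k3 + k4) = -0.126340
u(0.38) ≈ -0.1263

-0.1263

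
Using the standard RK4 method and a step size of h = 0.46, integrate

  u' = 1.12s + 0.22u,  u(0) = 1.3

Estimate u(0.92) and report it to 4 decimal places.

2.0993

RK4: k1 = f(s_n, u_n); k2 = f(s_n + h/2, u_n + (h/2)·k1); k3 = f(s_n + h/2, u_n + (h/2)·k2); k4 = f(s_n + h, u_n + h·k3); u_{n+1} = u_n + (h/6)·(k1 + 2k2 + 2k3 + k4).
s=0.000000, u=1.300000:
  k1 = f(0.000000, 1.300000) = 0.286000
  k2 = f(0.230000, 1.365780) = 0.558072
  k3 = f(0.230000, 1.428356) = 0.571838
  k4 = f(0.460000, 1.563046) = 0.859070
  u ← 1.300000 + (0.46/6)·(k1 + 2k2 + 2k3 + k4) = 1.561042
s=0.460000, u=1.561042:
  k1 = f(0.460000, 1.561042) = 0.858629
  k2 = f(0.690000, 1.758526) = 1.159676
  k3 = f(0.690000, 1.827767) = 1.174909
  k4 = f(0.920000, 2.101500) = 1.492730
  u ← 1.561042 + (0.46/6)·(k1 + 2k2 + 2k3 + k4) = 2.099282
u(0.92) ≈ 2.0993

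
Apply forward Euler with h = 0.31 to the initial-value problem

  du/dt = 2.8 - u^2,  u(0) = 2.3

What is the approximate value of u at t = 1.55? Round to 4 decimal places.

1.6733

Euler: u_{n+1} = u_n + h·f(t_n, u_n).
t=0.000000, u=2.300000: f=-2.490000 → u ← 2.300000 + 0.31·(-2.490000) = 1.528100
t=0.310000, u=1.528100: f=0.464910 → u ← 1.528100 + 0.31·0.464910 = 1.672222
t=0.620000, u=1.672222: f=0.003673 → u ← 1.672222 + 0.31·0.003673 = 1.673361
t=0.930000, u=1.673361: f=-0.000136 → u ← 1.673361 + 0.31·(-0.000136) = 1.673319
t=1.240000, u=1.673319: f=0.000005 → u ← 1.673319 + 0.31·0.000005 = 1.673320
u(1.55) ≈ 1.6733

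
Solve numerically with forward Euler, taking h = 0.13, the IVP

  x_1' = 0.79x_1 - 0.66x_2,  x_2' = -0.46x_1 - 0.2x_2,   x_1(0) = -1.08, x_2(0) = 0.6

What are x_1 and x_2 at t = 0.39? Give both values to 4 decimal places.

-1.6327, 0.7733

Euler on (x_1,x_2): x_1_{n+1} = x_1_n + h·x_1', x_2_{n+1} = x_2_n + h·x_2'.
0.000000: (-1.080000, 0.600000); f=(-1.249200, 0.376800) → (-1.242396, 0.648984)
0.130000: (-1.242396, 0.648984); f=(-1.409822, 0.441705) → (-1.425673, 0.706406)
0.260000: (-1.425673, 0.706406); f=(-1.592509, 0.514528) → (-1.632699, 0.773294)
(x_1(0.39), x_2(0.39)) ≈ (-1.6327, 0.7733)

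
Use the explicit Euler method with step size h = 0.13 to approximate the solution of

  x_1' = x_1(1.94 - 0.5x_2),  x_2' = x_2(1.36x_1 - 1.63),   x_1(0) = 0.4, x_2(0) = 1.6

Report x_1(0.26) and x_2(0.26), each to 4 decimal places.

0.5341, 1.1945

Euler on (x_1,x_2): x_1_{n+1} = x_1_n + h·x_1', x_2_{n+1} = x_2_n + h·x_2'.
0.000000: (0.400000, 1.600000); f=(0.456000, -1.737600) → (0.459280, 1.374112)
0.130000: (0.459280, 1.374112); f=(0.575452, -1.381504) → (0.534089, 1.194517)
(x_1(0.26), x_2(0.26)) ≈ (0.5341, 1.1945)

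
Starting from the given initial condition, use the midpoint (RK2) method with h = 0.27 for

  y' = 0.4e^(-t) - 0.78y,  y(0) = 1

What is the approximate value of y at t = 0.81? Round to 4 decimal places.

0.6890

Midpoint: k1 = f(t_n, y_n); k2 = f(t_n + h/2, y_n + (h/2)·k1); y_{n+1} = y_n + h·k2.
t=0.000000, y=1.000000:
  k1 = f(0.000000, 1.000000) = -0.380000
  k2 = f(0.135000, 0.948700) = -0.390500
  y ← 1.000000 + 0.27·(-0.390500) = 0.894565
t=0.270000, y=0.894565:
  k1 = f(0.270000, 0.894565) = -0.392409
  k2 = f(0.405000, 0.841590) = -0.389649
  y ← 0.894565 + 0.27·(-0.389649) = 0.789360
t=0.540000, y=0.789360:
  k1 = f(0.540000, 0.789360) = -0.382601
  k2 = f(0.675000, 0.737709) = -0.371750
  y ← 0.789360 + 0.27·(-0.371750) = 0.688987
y(0.81) ≈ 0.6890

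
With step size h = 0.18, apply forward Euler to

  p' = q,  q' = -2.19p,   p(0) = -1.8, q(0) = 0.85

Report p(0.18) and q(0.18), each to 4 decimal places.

Euler on (p,q): p_{n+1} = p_n + h·p', q_{n+1} = q_n + h·q'.
0.000000: (-1.800000, 0.850000); f=(0.850000, 3.942000) → (-1.647000, 1.559560)
(p(0.18), q(0.18)) ≈ (-1.6470, 1.5596)

-1.6470, 1.5596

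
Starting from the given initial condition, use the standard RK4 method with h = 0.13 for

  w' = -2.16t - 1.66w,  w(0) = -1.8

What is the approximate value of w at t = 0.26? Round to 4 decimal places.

RK4: k1 = f(t_n, w_n); k2 = f(t_n + h/2, w_n + (h/2)·k1); k3 = f(t_n + h/2, w_n + (h/2)·k2); k4 = f(t_n + h, w_n + h·k3); w_{n+1} = w_n + (h/6)·(k1 + 2k2 + 2k3 + k4).
t=0.000000, w=-1.800000:
  k1 = f(0.000000, -1.800000) = 2.988000
  k2 = f(0.065000, -1.605780) = 2.525195
  k3 = f(0.065000, -1.635862) = 2.575131
  k4 = f(0.130000, -1.465233) = 2.151487
  w ← -1.800000 + (0.13/6)·(k1 + 2k2 + 2k3 + k4) = -1.467630
t=0.130000, w=-1.467630:
  k1 = f(0.130000, -1.467630) = 2.155466
  k2 = f(0.195000, -1.327525) = 1.782492
  k3 = f(0.195000, -1.351768) = 1.822735
  k4 = f(0.260000, -1.230675) = 1.481320
  w ← -1.467630 + (0.13/6)·(k1 + 2k2 + 2k3 + k4) = -1.232607
w(0.26) ≈ -1.2326

-1.2326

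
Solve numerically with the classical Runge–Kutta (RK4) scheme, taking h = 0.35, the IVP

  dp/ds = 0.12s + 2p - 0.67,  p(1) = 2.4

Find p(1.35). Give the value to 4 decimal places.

RK4: k1 = f(s_n, p_n); k2 = f(s_n + h/2, p_n + (h/2)·k1); k3 = f(s_n + h/2, p_n + (h/2)·k2); k4 = f(s_n + h, p_n + h·k3); p_{n+1} = p_n + (h/6)·(k1 + 2k2 + 2k3 + k4).
s=1.000000, p=2.400000:
  k1 = f(1.000000, 2.400000) = 4.250000
  k2 = f(1.175000, 3.143750) = 5.758500
  k3 = f(1.175000, 3.407737) = 6.286475
  k4 = f(1.350000, 4.600266) = 8.692532
  p ← 2.400000 + (0.35/6)·(k1 + 2k2 + 2k3 + k4) = 4.560228
p(1.35) ≈ 4.5602

4.5602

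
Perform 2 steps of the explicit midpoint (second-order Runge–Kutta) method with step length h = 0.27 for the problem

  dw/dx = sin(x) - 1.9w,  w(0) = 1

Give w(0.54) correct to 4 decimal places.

0.4930

Midpoint: k1 = f(x_n, w_n); k2 = f(x_n + h/2, w_n + (h/2)·k1); w_{n+1} = w_n + h·k2.
x=0.000000, w=1.000000:
  k1 = f(0.000000, 1.000000) = -1.900000
  k2 = f(0.135000, 0.743500) = -1.278060
  w ← 1.000000 + 0.27·(-1.278060) = 0.654924
x=0.270000, w=0.654924:
  k1 = f(0.270000, 0.654924) = -0.977624
  k2 = f(0.405000, 0.522945) = -0.599576
  w ← 0.654924 + 0.27·(-0.599576) = 0.493038
w(0.54) ≈ 0.4930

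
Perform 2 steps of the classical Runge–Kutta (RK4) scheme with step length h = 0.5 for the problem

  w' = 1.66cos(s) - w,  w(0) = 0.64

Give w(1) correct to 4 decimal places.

1.0764

RK4: k1 = f(s_n, w_n); k2 = f(s_n + h/2, w_n + (h/2)·k1); k3 = f(s_n + h/2, w_n + (h/2)·k2); k4 = f(s_n + h, w_n + h·k3); w_{n+1} = w_n + (h/6)·(k1 + 2k2 + 2k3 + k4).
s=0.000000, w=0.640000:
  k1 = f(0.000000, 0.640000) = 1.020000
  k2 = f(0.250000, 0.895000) = 0.713395
  k3 = f(0.250000, 0.818349) = 0.790046
  k4 = f(0.500000, 1.035023) = 0.421764
  w ← 0.640000 + (0.5/6)·(k1 + 2k2 + 2k3 + k4) = 1.010720
s=0.500000, w=1.010720:
  k1 = f(0.500000, 1.010720) = 0.446067
  k2 = f(0.750000, 1.122237) = 0.092366
  k3 = f(0.750000, 1.033812) = 0.180791
  k4 = f(1.000000, 1.101116) = -0.204214
  w ← 1.010720 + (0.5/6)·(k1 + 2k2 + 2k3 + k4) = 1.076401
w(1) ≈ 1.0764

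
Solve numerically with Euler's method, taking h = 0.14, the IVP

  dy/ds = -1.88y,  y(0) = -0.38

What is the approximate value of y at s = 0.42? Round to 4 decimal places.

-0.1520

Euler: y_{n+1} = y_n + h·f(s_n, y_n).
s=0.000000, y=-0.380000: f=0.714400 → y ← -0.380000 + 0.14·0.714400 = -0.279984
s=0.140000, y=-0.279984: f=0.526370 → y ← -0.279984 + 0.14·0.526370 = -0.206292
s=0.280000, y=-0.206292: f=0.387829 → y ← -0.206292 + 0.14·0.387829 = -0.151996
y(0.42) ≈ -0.1520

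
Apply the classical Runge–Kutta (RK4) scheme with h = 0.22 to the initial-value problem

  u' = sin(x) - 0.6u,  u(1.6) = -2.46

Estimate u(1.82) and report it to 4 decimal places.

-1.9522

RK4: k1 = f(x_n, u_n); k2 = f(x_n + h/2, u_n + (h/2)·k1); k3 = f(x_n + h/2, u_n + (h/2)·k2); k4 = f(x_n + h, u_n + h·k3); u_{n+1} = u_n + (h/6)·(k1 + 2k2 + 2k3 + k4).
x=1.600000, u=-2.460000:
  k1 = f(1.600000, -2.460000) = 2.475574
  k2 = f(1.710000, -2.187687) = 2.302939
  k3 = f(1.710000, -2.206677) = 2.314333
  k4 = f(1.820000, -1.950847) = 2.139617
  u ← -2.460000 + (0.22/6)·(k1 + 2k2 + 2k3 + k4) = -1.952176
u(1.82) ≈ -1.9522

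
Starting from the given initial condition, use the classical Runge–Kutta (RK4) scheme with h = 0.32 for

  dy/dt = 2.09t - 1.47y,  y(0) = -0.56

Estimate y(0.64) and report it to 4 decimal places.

0.1018

RK4: k1 = f(t_n, y_n); k2 = f(t_n + h/2, y_n + (h/2)·k1); k3 = f(t_n + h/2, y_n + (h/2)·k2); k4 = f(t_n + h, y_n + h·k3); y_{n+1} = y_n + (h/6)·(k1 + 2k2 + 2k3 + k4).
t=0.000000, y=-0.560000:
  k1 = f(0.000000, -0.560000) = 0.823200
  k2 = f(0.160000, -0.428288) = 0.963983
  k3 = f(0.160000, -0.405763) = 0.930871
  k4 = f(0.320000, -0.262121) = 1.054118
  y ← -0.560000 + (0.32/6)·(k1 + 2k2 + 2k3 + k4) = -0.257759
t=0.320000, y=-0.257759:
  k1 = f(0.320000, -0.257759) = 1.047705
  k2 = f(0.480000, -0.090126) = 1.135685
  k3 = f(0.480000, -0.076049) = 1.114992
  k4 = f(0.640000, 0.099039) = 1.192013
  y ← -0.257759 + (0.32/6)·(k1 + 2k2 + 2k3 + k4) = 0.101765
y(0.64) ≈ 0.1018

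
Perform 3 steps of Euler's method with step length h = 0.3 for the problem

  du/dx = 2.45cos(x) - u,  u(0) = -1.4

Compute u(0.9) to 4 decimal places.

Euler: u_{n+1} = u_n + h·f(x_n, u_n).
x=0.000000, u=-1.400000: f=3.850000 → u ← -1.400000 + 0.3·3.850000 = -0.245000
x=0.300000, u=-0.245000: f=2.585574 → u ← -0.245000 + 0.3·2.585574 = 0.530672
x=0.600000, u=0.530672: f=1.491400 → u ← 0.530672 + 0.3·1.491400 = 0.978092
u(0.9) ≈ 0.9781

0.9781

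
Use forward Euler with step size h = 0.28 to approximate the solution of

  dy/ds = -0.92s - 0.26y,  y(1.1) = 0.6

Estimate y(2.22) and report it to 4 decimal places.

-0.9843

Euler: y_{n+1} = y_n + h·f(s_n, y_n).
s=1.100000, y=0.600000: f=-1.168000 → y ← 0.600000 + 0.28·(-1.168000) = 0.272960
s=1.380000, y=0.272960: f=-1.340570 → y ← 0.272960 + 0.28·(-1.340570) = -0.102399
s=1.660000, y=-0.102399: f=-1.500576 → y ← -0.102399 + 0.28·(-1.500576) = -0.522561
s=1.940000, y=-0.522561: f=-1.648934 → y ← -0.522561 + 0.28·(-1.648934) = -0.984262
y(2.22) ≈ -0.9843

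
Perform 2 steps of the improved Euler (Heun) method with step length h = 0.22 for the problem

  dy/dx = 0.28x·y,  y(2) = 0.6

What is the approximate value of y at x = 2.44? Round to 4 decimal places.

0.7881

Heun: k1 = f(x_n, y_n); k2 = f(x_n + h, y_n + h·k1); y_{n+1} = y_n + (h/2)·(k1 + k2).
x=2.000000, y=0.600000:
  k1 = f(2.000000, 0.600000) = 0.336000
  k2 = f(2.220000, 0.673920) = 0.418909
  y ← 0.600000 + (0.22/2)·(0.336000 + 0.418909) = 0.683040
x=2.220000, y=0.683040:
  k1 = f(2.220000, 0.683040) = 0.424578
  k2 = f(2.440000, 0.776447) = 0.530469
  y ← 0.683040 + (0.22/2)·(0.424578 + 0.530469) = 0.788095
y(2.44) ≈ 0.7881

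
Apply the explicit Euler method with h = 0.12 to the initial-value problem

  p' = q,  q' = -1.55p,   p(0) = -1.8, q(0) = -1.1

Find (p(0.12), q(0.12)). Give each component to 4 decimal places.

Euler on (p,q): p_{n+1} = p_n + h·p', q_{n+1} = q_n + h·q'.
0.000000: (-1.800000, -1.100000); f=(-1.100000, 2.790000) → (-1.932000, -0.765200)
(p(0.12), q(0.12)) ≈ (-1.9320, -0.7652)

-1.9320, -0.7652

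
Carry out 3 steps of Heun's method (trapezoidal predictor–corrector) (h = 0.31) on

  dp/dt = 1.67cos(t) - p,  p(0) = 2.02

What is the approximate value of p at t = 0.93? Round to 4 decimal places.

1.6248

Heun: k1 = f(t_n, p_n); k2 = f(t_n + h, p_n + h·k1); p_{n+1} = p_n + (h/2)·(k1 + k2).
t=0.000000, p=2.020000:
  k1 = f(0.000000, 2.020000) = -0.350000
  k2 = f(0.310000, 1.911500) = -0.321103
  p ← 2.020000 + (0.31/2)·(-0.350000 + (-0.321103)) = 1.915979
t=0.310000, p=1.915979:
  k1 = f(0.310000, 1.915979) = -0.325582
  k2 = f(0.620000, 1.815049) = -0.455872
  p ← 1.915979 + (0.31/2)·(-0.325582 + (-0.455872)) = 1.794854
t=0.620000, p=1.794854:
  k1 = f(0.620000, 1.794854) = -0.435677
  k2 = f(0.930000, 1.659794) = -0.661411
  p ← 1.794854 + (0.31/2)·(-0.435677 + (-0.661411)) = 1.624805
p(0.93) ≈ 1.6248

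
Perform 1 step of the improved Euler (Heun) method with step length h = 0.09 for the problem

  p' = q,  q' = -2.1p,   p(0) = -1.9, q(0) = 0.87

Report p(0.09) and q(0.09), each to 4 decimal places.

Heun on (p,q): k1 = f(x_n, state_n); k2 = f(x_n + h, state_n + h·k1); state_{n+1} = state_n + (h/2)·(k1 + k2).
0.000000: (-1.900000, 0.870000)
  k1 = (0.870000, 3.990000)
  predictor → (-1.821700, 1.229100)
  k2 = (1.229100, 3.825570)
  → (-1.805540, 1.221701)
(p(0.09), q(0.09)) ≈ (-1.8055, 1.2217)

-1.8055, 1.2217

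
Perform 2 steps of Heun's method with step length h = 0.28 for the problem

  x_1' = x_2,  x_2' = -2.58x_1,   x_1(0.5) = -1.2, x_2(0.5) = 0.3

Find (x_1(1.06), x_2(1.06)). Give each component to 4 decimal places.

-0.5758, 1.7401

Heun on (x_1,x_2): k1 = f(t_n, state_n); k2 = f(t_n + h, state_n + h·k1); state_{n+1} = state_n + (h/2)·(k1 + k2).
0.500000: (-1.200000, 0.300000)
  k1 = (0.300000, 3.096000)
  predictor → (-1.116000, 1.166880)
  k2 = (1.166880, 2.879280)
  → (-0.994637, 1.136539)
0.780000: (-0.994637, 1.136539)
  k1 = (1.136539, 2.566163)
  predictor → (-0.676406, 1.855065)
  k2 = (1.855065, 1.745127)
  → (-0.575812, 1.740120)
(x_1(1.06), x_2(1.06)) ≈ (-0.5758, 1.7401)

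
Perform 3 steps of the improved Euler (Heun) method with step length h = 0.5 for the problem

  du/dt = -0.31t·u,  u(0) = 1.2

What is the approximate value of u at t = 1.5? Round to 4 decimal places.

Heun: k1 = f(t_n, u_n); k2 = f(t_n + h, u_n + h·k1); u_{n+1} = u_n + (h/2)·(k1 + k2).
t=0.000000, u=1.200000:
  k1 = f(0.000000, 1.200000) = 0.000000
  k2 = f(0.500000, 1.200000) = -0.186000
  u ← 1.200000 + (0.5/2)·(0.000000 + (-0.186000)) = 1.153500
t=0.500000, u=1.153500:
  k1 = f(0.500000, 1.153500) = -0.178792
  k2 = f(1.000000, 1.064104) = -0.329872
  u ← 1.153500 + (0.5/2)·(-0.178792 + (-0.329872)) = 1.026334
t=1.000000, u=1.026334:
  k1 = f(1.000000, 1.026334) = -0.318163
  k2 = f(1.500000, 0.867252) = -0.403272
  u ← 1.026334 + (0.5/2)·(-0.318163 + (-0.403272)) = 0.845975
u(1.5) ≈ 0.8460

0.8460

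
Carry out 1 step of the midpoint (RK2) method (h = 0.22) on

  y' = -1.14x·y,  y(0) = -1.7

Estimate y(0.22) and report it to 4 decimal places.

-1.6531

Midpoint: k1 = f(x_n, y_n); k2 = f(x_n + h/2, y_n + (h/2)·k1); y_{n+1} = y_n + h·k2.
x=0.000000, y=-1.700000:
  k1 = f(0.000000, -1.700000) = 0.000000
  k2 = f(0.110000, -1.700000) = 0.213180
  y ← -1.700000 + 0.22·0.213180 = -1.653100
y(0.22) ≈ -1.6531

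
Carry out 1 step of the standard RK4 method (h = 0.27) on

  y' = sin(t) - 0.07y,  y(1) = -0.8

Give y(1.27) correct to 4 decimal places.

RK4: k1 = f(t_n, y_n); k2 = f(t_n + h/2, y_n + (h/2)·k1); k3 = f(t_n + h/2, y_n + (h/2)·k2); k4 = f(t_n + h, y_n + h·k3); y_{n+1} = y_n + (h/6)·(k1 + 2k2 + 2k3 + k4).
t=1.000000, y=-0.800000:
  k1 = f(1.000000, -0.800000) = 0.897471
  k2 = f(1.135000, -0.678841) = 0.954053
  k3 = f(1.135000, -0.671203) = 0.953518
  k4 = f(1.270000, -0.542550) = 0.993079
  y ← -0.800000 + (0.27/6)·(k1 + 2k2 + 2k3 + k4) = -0.543244
y(1.27) ≈ -0.5432

-0.5432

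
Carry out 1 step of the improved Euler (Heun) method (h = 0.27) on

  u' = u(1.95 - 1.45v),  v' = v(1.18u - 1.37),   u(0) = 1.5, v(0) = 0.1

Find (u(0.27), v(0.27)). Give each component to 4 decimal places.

2.4044, 0.1243

Heun on (u,v): k1 = f(x_n, state_n); k2 = f(x_n + h, state_n + h·k1); state_{n+1} = state_n + (h/2)·(k1 + k2).
0.000000: (1.500000, 0.100000)
  k1 = (2.707500, 0.040000)
  predictor → (2.231025, 0.110800)
  k2 = (3.992062, 0.139897)
  → (2.404441, 0.124286)
(u(0.27), v(0.27)) ≈ (2.4044, 0.1243)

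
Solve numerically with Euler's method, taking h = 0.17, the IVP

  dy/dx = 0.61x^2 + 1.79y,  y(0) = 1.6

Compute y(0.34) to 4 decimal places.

Euler: y_{n+1} = y_n + h·f(x_n, y_n).
x=0.000000, y=1.600000: f=2.864000 → y ← 1.600000 + 0.17·2.864000 = 2.086880
x=0.170000, y=2.086880: f=3.753144 → y ← 2.086880 + 0.17·3.753144 = 2.724915
y(0.34) ≈ 2.7249

2.7249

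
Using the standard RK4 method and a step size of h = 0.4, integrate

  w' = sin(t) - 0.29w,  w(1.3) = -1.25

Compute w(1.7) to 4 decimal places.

RK4: k1 = f(t_n, w_n); k2 = f(t_n + h/2, w_n + (h/2)·k1); k3 = f(t_n + h/2, w_n + (h/2)·k2); k4 = f(t_n + h, w_n + h·k3); w_{n+1} = w_n + (h/6)·(k1 + 2k2 + 2k3 + k4).
t=1.300000, w=-1.250000:
  k1 = f(1.300000, -1.250000) = 1.326058
  k2 = f(1.500000, -0.984788) = 1.283084
  k3 = f(1.500000, -0.993383) = 1.285576
  k4 = f(1.700000, -0.735770) = 1.205038
  w ← -1.250000 + (0.4/6)·(k1 + 2k2 + 2k3 + k4) = -0.738772
w(1.7) ≈ -0.7388

-0.7388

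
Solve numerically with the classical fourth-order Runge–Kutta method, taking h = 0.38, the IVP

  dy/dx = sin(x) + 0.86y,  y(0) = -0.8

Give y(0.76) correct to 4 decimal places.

-1.1901

RK4: k1 = f(x_n, y_n); k2 = f(x_n + h/2, y_n + (h/2)·k1); k3 = f(x_n + h/2, y_n + (h/2)·k2); k4 = f(x_n + h, y_n + h·k3); y_{n+1} = y_n + (h/6)·(k1 + 2k2 + 2k3 + k4).
x=0.000000, y=-0.800000:
  k1 = f(0.000000, -0.800000) = -0.688000
  k2 = f(0.190000, -0.930720) = -0.611560
  k3 = f(0.190000, -0.916196) = -0.599070
  k4 = f(0.380000, -1.027647) = -0.512856
  y ← -0.800000 + (0.38/6)·(k1 + 2k2 + 2k3 + k4) = -1.029401
x=0.380000, y=-1.029401:
  k1 = f(0.380000, -1.029401) = -0.514364
  k2 = f(0.570000, -1.127130) = -0.429700
  k3 = f(0.570000, -1.111044) = -0.415865
  k4 = f(0.760000, -1.187430) = -0.332268
  y ← -1.029401 + (0.38/6)·(k1 + 2k2 + 2k3 + k4) = -1.190126
y(0.76) ≈ -1.1901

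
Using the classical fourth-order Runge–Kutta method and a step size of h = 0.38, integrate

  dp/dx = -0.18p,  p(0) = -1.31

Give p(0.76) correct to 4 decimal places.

-1.1425

RK4: k1 = f(x_n, p_n); k2 = f(x_n + h/2, p_n + (h/2)·k1); k3 = f(x_n + h/2, p_n + (h/2)·k2); k4 = f(x_n + h, p_n + h·k3); p_{n+1} = p_n + (h/6)·(k1 + 2k2 + 2k3 + k4).
x=0.000000, p=-1.310000:
  k1 = f(0.000000, -1.310000) = 0.235800
  k2 = f(0.190000, -1.265198) = 0.227736
  k3 = f(0.190000, -1.266730) = 0.228011
  k4 = f(0.380000, -1.223356) = 0.220204
  p ← -1.310000 + (0.38/6)·(k1 + 2k2 + 2k3 + k4) = -1.223392
x=0.380000, p=-1.223392:
  k1 = f(0.380000, -1.223392) = 0.220211
  k2 = f(0.570000, -1.181552) = 0.212679
  k3 = f(0.570000, -1.182983) = 0.212937
  k4 = f(0.760000, -1.142476) = 0.205646
  p ← -1.223392 + (0.38/6)·(k1 + 2k2 + 2k3 + k4) = -1.142510
p(0.76) ≈ -1.1425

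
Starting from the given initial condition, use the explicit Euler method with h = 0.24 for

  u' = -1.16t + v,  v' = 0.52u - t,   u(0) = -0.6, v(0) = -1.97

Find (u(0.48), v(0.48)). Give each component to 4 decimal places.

Euler on (u,v): u_{n+1} = u_n + h·u', v_{n+1} = v_n + h·v'.
0.000000: (-0.600000, -1.970000); f=(-1.970000, -0.312000) → (-1.072800, -2.044880)
0.240000: (-1.072800, -2.044880); f=(-2.323280, -0.797856) → (-1.630387, -2.236365)
(u(0.48), v(0.48)) ≈ (-1.6304, -2.2364)

-1.6304, -2.2364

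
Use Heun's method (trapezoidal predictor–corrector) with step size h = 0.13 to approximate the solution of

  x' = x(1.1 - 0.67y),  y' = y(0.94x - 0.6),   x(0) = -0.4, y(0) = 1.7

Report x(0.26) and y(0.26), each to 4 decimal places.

-0.4101, 1.3195

Heun on (x,y): k1 = f(t_n, state_n); k2 = f(t_n + h, state_n + h·k1); state_{n+1} = state_n + (h/2)·(k1 + k2).
0.000000: (-0.400000, 1.700000)
  k1 = (0.015600, -1.659200)
  predictor → (-0.397972, 1.484304)
  k2 = (-0.041993, -1.445851)
  → (-0.401716, 1.498172)
0.130000: (-0.401716, 1.498172)
  k1 = (-0.038655, -1.464631)
  predictor → (-0.406741, 1.307770)
  k2 = (-0.091026, -1.284669)
  → (-0.410145, 1.319467)
(x(0.26), y(0.26)) ≈ (-0.4101, 1.3195)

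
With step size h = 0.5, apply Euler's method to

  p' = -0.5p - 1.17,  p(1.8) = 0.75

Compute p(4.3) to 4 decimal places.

-1.6067

Euler: p_{n+1} = p_n + h·f(s_n, p_n).
s=1.800000, p=0.750000: f=-1.545000 → p ← 0.750000 + 0.5·(-1.545000) = -0.022500
s=2.300000, p=-0.022500: f=-1.158750 → p ← -0.022500 + 0.5·(-1.158750) = -0.601875
s=2.800000, p=-0.601875: f=-0.869062 → p ← -0.601875 + 0.5·(-0.869062) = -1.036406
s=3.300000, p=-1.036406: f=-0.651797 → p ← -1.036406 + 0.5·(-0.651797) = -1.362305
s=3.800000, p=-1.362305: f=-0.488848 → p ← -1.362305 + 0.5·(-0.488848) = -1.606729
p(4.3) ≈ -1.6067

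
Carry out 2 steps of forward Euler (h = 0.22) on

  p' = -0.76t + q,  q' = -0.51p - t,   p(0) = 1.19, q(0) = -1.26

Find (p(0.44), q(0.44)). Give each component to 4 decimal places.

Euler on (p,q): p_{n+1} = p_n + h·p', q_{n+1} = q_n + h·q'.
0.000000: (1.190000, -1.260000); f=(-1.260000, -0.606900) → (0.912800, -1.393518)
0.220000: (0.912800, -1.393518); f=(-1.560718, -0.685528) → (0.569442, -1.544334)
(p(0.44), q(0.44)) ≈ (0.5694, -1.5443)

0.5694, -1.5443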